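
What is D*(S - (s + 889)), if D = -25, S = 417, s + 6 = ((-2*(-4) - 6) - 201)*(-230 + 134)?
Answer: 489250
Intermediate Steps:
s = 19098 (s = -6 + ((-2*(-4) - 6) - 201)*(-230 + 134) = -6 + ((8 - 6) - 201)*(-96) = -6 + (2 - 201)*(-96) = -6 - 199*(-96) = -6 + 19104 = 19098)
D*(S - (s + 889)) = -25*(417 - (19098 + 889)) = -25*(417 - 1*19987) = -25*(417 - 19987) = -25*(-19570) = 489250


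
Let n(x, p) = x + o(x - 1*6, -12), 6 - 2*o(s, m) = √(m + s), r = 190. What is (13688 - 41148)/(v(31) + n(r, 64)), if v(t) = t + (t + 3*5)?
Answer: -7414200/72857 - 27460*√43/72857 ≈ -104.24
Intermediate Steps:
o(s, m) = 3 - √(m + s)/2
n(x, p) = 3 + x - √(-18 + x)/2 (n(x, p) = x + (3 - √(-12 + (x - 1*6))/2) = x + (3 - √(-12 + (x - 6))/2) = x + (3 - √(-12 + (-6 + x))/2) = x + (3 - √(-18 + x)/2) = 3 + x - √(-18 + x)/2)
v(t) = 15 + 2*t (v(t) = t + (t + 15) = t + (15 + t) = 15 + 2*t)
(13688 - 41148)/(v(31) + n(r, 64)) = (13688 - 41148)/((15 + 2*31) + (3 + 190 - √(-18 + 190)/2)) = -27460/((15 + 62) + (3 + 190 - √43)) = -27460/(77 + (3 + 190 - √43)) = -27460/(77 + (193 - √43)) = -27460/(270 - √43)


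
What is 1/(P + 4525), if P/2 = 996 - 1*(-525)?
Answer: 1/7567 ≈ 0.00013215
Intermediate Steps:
P = 3042 (P = 2*(996 - 1*(-525)) = 2*(996 + 525) = 2*1521 = 3042)
1/(P + 4525) = 1/(3042 + 4525) = 1/7567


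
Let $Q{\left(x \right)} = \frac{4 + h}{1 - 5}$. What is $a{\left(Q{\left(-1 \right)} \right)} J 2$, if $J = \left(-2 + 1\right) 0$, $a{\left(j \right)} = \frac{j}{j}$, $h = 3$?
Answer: $0$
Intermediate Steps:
$Q{\left(x \right)} = - \frac{7}{4}$ ($Q{\left(x \right)} = \frac{4 + 3}{1 - 5} = \frac{7}{-4} = 7 \left(- \frac{1}{4}\right) = - \frac{7}{4}$)
$a{\left(j \right)} = 1$
$J = 0$ ($J = \left(-1\right) 0 = 0$)
$a{\left(Q{\left(-1 \right)} \right)} J 2 = 1 \cdot 0 \cdot 2 = 0 \cdot 2 = 0$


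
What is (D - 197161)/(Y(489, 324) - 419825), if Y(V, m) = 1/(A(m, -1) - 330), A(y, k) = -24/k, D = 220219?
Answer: -7055748/128466451 ≈ -0.054923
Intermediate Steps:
Y(V, m) = -1/306 (Y(V, m) = 1/(-24/(-1) - 330) = 1/(-24*(-1) - 330) = 1/(24 - 330) = 1/(-306) = -1/306)
(D - 197161)/(Y(489, 324) - 419825) = (220219 - 197161)/(-1/306 - 419825) = 23058/(-128466451/306) = 23058*(-306/128466451) = -7055748/128466451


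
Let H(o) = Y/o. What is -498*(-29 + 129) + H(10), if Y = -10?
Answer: -49801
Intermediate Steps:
H(o) = -10/o
-498*(-29 + 129) + H(10) = -498*(-29 + 129) - 10/10 = -498*100 - 10*⅒ = -49800 - 1 = -49801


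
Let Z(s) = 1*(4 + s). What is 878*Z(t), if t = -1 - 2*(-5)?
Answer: 11414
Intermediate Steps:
t = 9 (t = -1 + 10 = 9)
Z(s) = 4 + s
878*Z(t) = 878*(4 + 9) = 878*13 = 11414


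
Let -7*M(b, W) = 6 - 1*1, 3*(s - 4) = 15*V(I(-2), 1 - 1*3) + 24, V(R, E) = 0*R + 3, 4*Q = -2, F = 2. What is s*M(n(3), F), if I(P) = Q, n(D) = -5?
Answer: -135/7 ≈ -19.286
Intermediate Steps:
Q = -½ (Q = (¼)*(-2) = -½ ≈ -0.50000)
I(P) = -½
V(R, E) = 3 (V(R, E) = 0 + 3 = 3)
s = 27 (s = 4 + (15*3 + 24)/3 = 4 + (45 + 24)/3 = 4 + (⅓)*69 = 4 + 23 = 27)
M(b, W) = -5/7 (M(b, W) = -(6 - 1*1)/7 = -(6 - 1)/7 = -⅐*5 = -5/7)
s*M(n(3), F) = 27*(-5/7) = -135/7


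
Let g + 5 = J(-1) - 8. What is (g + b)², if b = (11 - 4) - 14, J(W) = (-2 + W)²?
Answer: 121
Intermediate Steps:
b = -7 (b = 7 - 14 = -7)
g = -4 (g = -5 + ((-2 - 1)² - 8) = -5 + ((-3)² - 8) = -5 + (9 - 8) = -5 + 1 = -4)
(g + b)² = (-4 - 7)² = (-11)² = 121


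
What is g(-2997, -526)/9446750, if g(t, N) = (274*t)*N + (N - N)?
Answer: 215969814/4723375 ≈ 45.724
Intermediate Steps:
g(t, N) = 274*N*t (g(t, N) = 274*N*t + 0 = 274*N*t)
g(-2997, -526)/9446750 = (274*(-526)*(-2997))/9446750 = 431939628*(1/9446750) = 215969814/4723375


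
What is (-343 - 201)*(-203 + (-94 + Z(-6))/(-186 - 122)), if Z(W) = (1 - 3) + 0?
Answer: 8490208/77 ≈ 1.1026e+5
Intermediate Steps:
Z(W) = -2 (Z(W) = -2 + 0 = -2)
(-343 - 201)*(-203 + (-94 + Z(-6))/(-186 - 122)) = (-343 - 201)*(-203 + (-94 - 2)/(-186 - 122)) = -544*(-203 - 96/(-308)) = -544*(-203 - 96*(-1/308)) = -544*(-203 + 24/77) = -544*(-15607/77) = 8490208/77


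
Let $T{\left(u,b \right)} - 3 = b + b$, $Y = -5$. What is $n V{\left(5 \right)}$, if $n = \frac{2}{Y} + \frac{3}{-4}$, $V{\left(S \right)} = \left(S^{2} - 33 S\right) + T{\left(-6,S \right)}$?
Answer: $\frac{2921}{20} \approx 146.05$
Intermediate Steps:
$T{\left(u,b \right)} = 3 + 2 b$ ($T{\left(u,b \right)} = 3 + \left(b + b\right) = 3 + 2 b$)
$V{\left(S \right)} = 3 + S^{2} - 31 S$ ($V{\left(S \right)} = \left(S^{2} - 33 S\right) + \left(3 + 2 S\right) = 3 + S^{2} - 31 S$)
$n = - \frac{23}{20}$ ($n = \frac{2}{-5} + \frac{3}{-4} = 2 \left(- \frac{1}{5}\right) + 3 \left(- \frac{1}{4}\right) = - \frac{2}{5} - \frac{3}{4} = - \frac{23}{20} \approx -1.15$)
$n V{\left(5 \right)} = - \frac{23 \left(3 + 5^{2} - 155\right)}{20} = - \frac{23 \left(3 + 25 - 155\right)}{20} = \left(- \frac{23}{20}\right) \left(-127\right) = \frac{2921}{20}$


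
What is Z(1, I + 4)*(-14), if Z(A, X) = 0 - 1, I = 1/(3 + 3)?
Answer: 14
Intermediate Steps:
I = 1/6 ≈ 0.16667
Z(A, X) = -1
Z(1, I + 4)*(-14) = -1*(-14) = 14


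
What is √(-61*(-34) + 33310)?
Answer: 2*√8846 ≈ 188.11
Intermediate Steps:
√(-61*(-34) + 33310) = √(2074 + 33310) = √35384 = 2*√8846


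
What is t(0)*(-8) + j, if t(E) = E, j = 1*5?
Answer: 5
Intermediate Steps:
j = 5
t(0)*(-8) + j = 0*(-8) + 5 = 0 + 5 = 5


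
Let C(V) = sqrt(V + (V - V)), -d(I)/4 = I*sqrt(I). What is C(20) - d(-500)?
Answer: sqrt(5)*(2 - 20000*I) ≈ 4.4721 - 44721.0*I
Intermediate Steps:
d(I) = -4*I**(3/2) (d(I) = -4*I*sqrt(I) = -4*I**(3/2))
C(V) = sqrt(V) (C(V) = sqrt(V + 0) = sqrt(V))
C(20) - d(-500) = sqrt(20) - (-4)*(-500)**(3/2) = 2*sqrt(5) - (-4)*(-5000*I*sqrt(5)) = 2*sqrt(5) - 20000*I*sqrt(5)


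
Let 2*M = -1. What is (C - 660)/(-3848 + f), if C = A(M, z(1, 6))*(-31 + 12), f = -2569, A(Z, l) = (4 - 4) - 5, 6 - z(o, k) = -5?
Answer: 565/6417 ≈ 0.088047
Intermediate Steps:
M = -½ (M = (½)*(-1) = -½ ≈ -0.50000)
z(o, k) = 11 (z(o, k) = 6 - 1*(-5) = 6 + 5 = 11)
A(Z, l) = -5 (A(Z, l) = 0 - 5 = -5)
C = 95 (C = -5*(-31 + 12) = -5*(-19) = 95)
(C - 660)/(-3848 + f) = (95 - 660)/(-3848 - 2569) = -565/(-6417) = -565*(-1/6417) = 565/6417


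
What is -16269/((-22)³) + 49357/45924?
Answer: 28924793/11113608 ≈ 2.6026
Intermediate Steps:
-16269/((-22)³) + 49357/45924 = -16269/(-10648) + 49357*(1/45924) = -16269*(-1/10648) + 49357/45924 = 1479/968 + 49357/45924 = 28924793/11113608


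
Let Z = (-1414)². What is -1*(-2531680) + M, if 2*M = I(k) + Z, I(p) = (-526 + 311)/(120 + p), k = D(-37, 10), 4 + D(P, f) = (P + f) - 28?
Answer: 430827901/122 ≈ 3.5314e+6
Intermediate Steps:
D(P, f) = -32 + P + f (D(P, f) = -4 + ((P + f) - 28) = -4 + (-28 + P + f) = -32 + P + f)
k = -59 (k = -32 - 37 + 10 = -59)
I(p) = -215/(120 + p)
Z = 1999396
M = 121962941/122 (M = (-215/(120 - 59) + 1999396)/2 = (-215/61 + 1999396)/2 = (½)*(121962941/61) = 121962941/122 ≈ 9.9970e+5)
-1*(-2531680) + M = -1*(-2531680) + 121962941/122 = 2531680 + 121962941/122 = 430827901/122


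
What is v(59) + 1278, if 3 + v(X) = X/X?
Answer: 1276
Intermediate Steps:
v(X) = -2 (v(X) = -3 + X/X = -3 + 1 = -2)
v(59) + 1278 = -2 + 1278 = 1276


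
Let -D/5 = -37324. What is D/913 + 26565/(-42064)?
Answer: 711429985/3491312 ≈ 203.77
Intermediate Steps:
D = 186620 (D = -5*(-37324) = 186620)
D/913 + 26565/(-42064) = 186620/913 + 26565/(-42064) = 186620*(1/913) + 26565*(-1/42064) = 186620/913 - 2415/3824 = 711429985/3491312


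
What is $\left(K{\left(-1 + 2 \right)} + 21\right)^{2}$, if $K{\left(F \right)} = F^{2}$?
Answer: $484$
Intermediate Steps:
$\left(K{\left(-1 + 2 \right)} + 21\right)^{2} = \left(\left(-1 + 2\right)^{2} + 21\right)^{2} = \left(1^{2} + 21\right)^{2} = \left(1 + 21\right)^{2} = 22^{2} = 484$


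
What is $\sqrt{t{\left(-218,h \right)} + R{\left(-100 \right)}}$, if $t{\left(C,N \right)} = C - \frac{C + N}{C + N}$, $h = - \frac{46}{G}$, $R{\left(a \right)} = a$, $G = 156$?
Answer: $i \sqrt{319} \approx 17.861 i$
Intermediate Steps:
$h = - \frac{23}{78}$ ($h = - \frac{46}{156} = \left(-46\right) \frac{1}{156} = - \frac{23}{78} \approx -0.29487$)
$t{\left(C,N \right)} = -1 + C$ ($t{\left(C,N \right)} = C - 1 = -1 + C$)
$\sqrt{t{\left(-218,h \right)} + R{\left(-100 \right)}} = \sqrt{\left(-1 - 218\right) - 100} = \sqrt{-219 - 100} = \sqrt{-319} = i \sqrt{319}$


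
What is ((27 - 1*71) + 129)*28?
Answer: 2380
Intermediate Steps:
((27 - 1*71) + 129)*28 = ((27 - 71) + 129)*28 = (-44 + 129)*28 = 85*28 = 2380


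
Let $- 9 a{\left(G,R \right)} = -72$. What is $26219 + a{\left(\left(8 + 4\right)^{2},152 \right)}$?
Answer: $26227$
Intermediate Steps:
$a{\left(G,R \right)} = 8$ ($a{\left(G,R \right)} = \left(- \frac{1}{9}\right) \left(-72\right) = 8$)
$26219 + a{\left(\left(8 + 4\right)^{2},152 \right)} = 26219 + 8 = 26227$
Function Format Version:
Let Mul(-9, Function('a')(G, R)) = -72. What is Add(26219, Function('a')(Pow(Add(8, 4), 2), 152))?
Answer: 26227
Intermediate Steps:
Function('a')(G, R) = 8 (Function('a')(G, R) = Mul(Rational(-1, 9), -72) = 8)
Add(26219, Function('a')(Pow(Add(8, 4), 2), 152)) = Add(26219, 8) = 26227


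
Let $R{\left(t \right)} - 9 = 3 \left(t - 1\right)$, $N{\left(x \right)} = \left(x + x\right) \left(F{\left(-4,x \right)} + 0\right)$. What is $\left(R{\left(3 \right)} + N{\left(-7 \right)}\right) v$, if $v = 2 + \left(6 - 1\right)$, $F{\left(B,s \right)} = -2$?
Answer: $301$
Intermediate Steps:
$v = 7$ ($v = 2 + 5 = 7$)
$N{\left(x \right)} = - 4 x$ ($N{\left(x \right)} = \left(x + x\right) \left(-2 + 0\right) = 2 x \left(-2\right) = - 4 x$)
$R{\left(t \right)} = 6 + 3 t$ ($R{\left(t \right)} = 9 + 3 \left(t - 1\right) = 9 + 3 \left(-1 + t\right) = 9 + \left(-3 + 3 t\right) = 6 + 3 t$)
$\left(R{\left(3 \right)} + N{\left(-7 \right)}\right) v = \left(\left(6 + 3 \cdot 3\right) - -28\right) 7 = \left(\left(6 + 9\right) + 28\right) 7 = \left(15 + 28\right) 7 = 43 \cdot 7 = 301$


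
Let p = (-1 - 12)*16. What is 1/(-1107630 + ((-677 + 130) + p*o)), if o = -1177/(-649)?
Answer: -59/65404699 ≈ -9.0208e-7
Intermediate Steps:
o = 107/59 (o = -1177*(-1/649) = 107/59 ≈ 1.8136)
p = -208 (p = -13*16 = -208)
1/(-1107630 + ((-677 + 130) + p*o)) = 1/(-1107630 + ((-677 + 130) - 208*107/59)) = 1/(-1107630 + (-547 - 22256/59)) = 1/(-1107630 - 54529/59) = 1/(-65404699/59) = -59/65404699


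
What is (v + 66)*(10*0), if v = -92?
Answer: 0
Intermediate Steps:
(v + 66)*(10*0) = (-92 + 66)*(10*0) = -26*0 = 0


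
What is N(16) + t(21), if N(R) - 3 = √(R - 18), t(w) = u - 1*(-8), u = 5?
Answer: 16 + I*√2 ≈ 16.0 + 1.4142*I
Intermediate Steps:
t(w) = 13 (t(w) = 5 - 1*(-8) = 5 + 8 = 13)
N(R) = 3 + √(-18 + R) (N(R) = 3 + √(R - 18) = 3 + √(-18 + R))
N(16) + t(21) = (3 + √(-18 + 16)) + 13 = (3 + √(-2)) + 13 = (3 + I*√2) + 13 = 16 + I*√2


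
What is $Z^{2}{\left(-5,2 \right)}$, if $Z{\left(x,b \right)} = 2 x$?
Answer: $100$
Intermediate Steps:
$Z^{2}{\left(-5,2 \right)} = \left(2 \left(-5\right)\right)^{2} = \left(-10\right)^{2} = 100$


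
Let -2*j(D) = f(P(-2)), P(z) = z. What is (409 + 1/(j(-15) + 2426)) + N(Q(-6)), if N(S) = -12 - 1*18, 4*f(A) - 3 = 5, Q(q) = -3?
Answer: 919076/2425 ≈ 379.00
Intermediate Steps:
f(A) = 2 (f(A) = 3/4 + (1/4)*5 = 3/4 + 5/4 = 2)
j(D) = -1 (j(D) = -1/2*2 = -1)
N(S) = -30 (N(S) = -12 - 18 = -30)
(409 + 1/(j(-15) + 2426)) + N(Q(-6)) = (409 + 1/(-1 + 2426)) - 30 = (409 + 1/2425) - 30 = 991826/2425 - 30 = 919076/2425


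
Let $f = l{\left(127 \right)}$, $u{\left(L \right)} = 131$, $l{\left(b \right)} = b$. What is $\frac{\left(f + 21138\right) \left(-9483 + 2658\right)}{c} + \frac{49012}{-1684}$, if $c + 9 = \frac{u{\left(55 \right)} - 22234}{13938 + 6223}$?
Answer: $\frac{1231859930613469}{85695392} \approx 1.4375 \cdot 10^{7}$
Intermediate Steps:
$f = 127$
$c = - \frac{203552}{20161}$ ($c = -9 + \frac{131 - 22234}{13938 + 6223} = -9 - \frac{22103}{20161} = - \frac{203552}{20161} \approx -10.096$)
$\frac{\left(f + 21138\right) \left(-9483 + 2658\right)}{c} + \frac{49012}{-1684} = \frac{\left(127 + 21138\right) \left(-9483 + 2658\right)}{- \frac{203552}{20161}} + \frac{49012}{-1684} = 21265 \left(-6825\right) \left(- \frac{20161}{203552}\right) + 49012 \left(- \frac{1}{1684}\right) = \left(-145133625\right) \left(- \frac{20161}{203552}\right) - \frac{12253}{421} = \frac{2926039013625}{203552} - \frac{12253}{421} = \frac{1231859930613469}{85695392}$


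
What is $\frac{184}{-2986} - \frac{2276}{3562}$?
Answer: $- \frac{1862886}{2659033} \approx -0.70059$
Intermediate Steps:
$\frac{184}{-2986} - \frac{2276}{3562} = 184 \left(- \frac{1}{2986}\right) - \frac{1138}{1781} = - \frac{92}{1493} - \frac{1138}{1781} = - \frac{1862886}{2659033}$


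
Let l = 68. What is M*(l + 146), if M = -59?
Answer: -12626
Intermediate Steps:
M*(l + 146) = -59*(68 + 146) = -59*214 = -12626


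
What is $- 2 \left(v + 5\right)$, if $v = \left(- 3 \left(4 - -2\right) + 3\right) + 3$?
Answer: $14$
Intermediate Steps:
$v = -12$ ($v = \left(- 3 \left(4 + 2\right) + 3\right) + 3 = \left(\left(-3\right) 6 + 3\right) + 3 = \left(-18 + 3\right) + 3 = -15 + 3 = -12$)
$- 2 \left(v + 5\right) = - 2 \left(-12 + 5\right) = \left(-2\right) \left(-7\right) = 14$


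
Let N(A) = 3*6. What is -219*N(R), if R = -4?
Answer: -3942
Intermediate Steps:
N(A) = 18
-219*N(R) = -219*18 = -3942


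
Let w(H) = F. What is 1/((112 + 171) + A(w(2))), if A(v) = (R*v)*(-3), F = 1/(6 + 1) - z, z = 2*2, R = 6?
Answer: 7/2467 ≈ 0.0028375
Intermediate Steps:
z = 4
F = -27/7 (F = 1/(6 + 1) - 1*4 = 1/7 - 4 = ⅐ - 4 = -27/7 ≈ -3.8571)
w(H) = -27/7
A(v) = -18*v (A(v) = (6*v)*(-3) = -18*v)
1/((112 + 171) + A(w(2))) = 1/((112 + 171) - 18*(-27/7)) = 1/(283 + 486/7) = 1/(2467/7) = 7/2467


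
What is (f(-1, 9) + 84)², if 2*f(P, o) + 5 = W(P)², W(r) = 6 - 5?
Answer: 6724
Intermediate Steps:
W(r) = 1
f(P, o) = -2 (f(P, o) = -5/2 + (½)*1² = -5/2 + (½)*1 = -5/2 + ½ = -2)
(f(-1, 9) + 84)² = (-2 + 84)² = 82² = 6724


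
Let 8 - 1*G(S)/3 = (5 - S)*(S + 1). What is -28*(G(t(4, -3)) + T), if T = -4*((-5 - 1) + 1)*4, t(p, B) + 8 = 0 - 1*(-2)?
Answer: -7532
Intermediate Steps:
t(p, B) = -6 (t(p, B) = -8 + (0 - 1*(-2)) = -8 + (0 + 2) = -8 + 2 = -6)
G(S) = 24 - 3*(1 + S)*(5 - S) (G(S) = 24 - 3*(5 - S)*(S + 1) = 24 - 3*(5 - S)*(1 + S) = 24 - 3*(1 + S)*(5 - S))
T = 80 (T = -4*(-6 + 1)*4 = -4*(-5)*4 = 20*4 = 80)
-28*(G(t(4, -3)) + T) = -28*((9 - 12*(-6) + 3*(-6)²) + 80) = -28*((9 + 72 + 3*36) + 80) = -28*((9 + 72 + 108) + 80) = -28*(189 + 80) = -28*269 = -7532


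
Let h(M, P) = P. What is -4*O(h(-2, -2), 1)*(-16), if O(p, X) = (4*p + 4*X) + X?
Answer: -192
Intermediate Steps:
O(p, X) = 4*p + 5*X (O(p, X) = (4*X + 4*p) + X = 4*p + 5*X)
-4*O(h(-2, -2), 1)*(-16) = -4*(4*(-2) + 5*1)*(-16) = -4*(-8 + 5)*(-16) = -4*(-3)*(-16) = 12*(-16) = -192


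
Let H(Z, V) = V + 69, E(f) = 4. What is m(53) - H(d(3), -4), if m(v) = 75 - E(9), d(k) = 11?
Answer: 6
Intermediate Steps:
m(v) = 71 (m(v) = 75 - 1*4 = 75 - 4 = 71)
H(Z, V) = 69 + V
m(53) - H(d(3), -4) = 71 - (69 - 4) = 71 - 1*65 = 71 - 65 = 6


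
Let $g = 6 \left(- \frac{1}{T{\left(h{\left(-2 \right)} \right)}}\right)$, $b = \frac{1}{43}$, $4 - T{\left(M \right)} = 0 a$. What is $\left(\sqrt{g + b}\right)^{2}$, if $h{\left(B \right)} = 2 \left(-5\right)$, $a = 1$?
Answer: $- \frac{127}{86} \approx -1.4767$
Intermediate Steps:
$h{\left(B \right)} = -10$
$T{\left(M \right)} = 4$ ($T{\left(M \right)} = 4 - 0 \cdot 1 = 4 - 0 = 4 + 0 = 4$)
$b = \frac{1}{43} \approx 0.023256$
$g = - \frac{3}{2}$ ($g = 6 \left(- \frac{1}{4}\right) = - \frac{3}{2} \approx -1.5$)
$\left(\sqrt{g + b}\right)^{2} = \left(\sqrt{- \frac{3}{2} + \frac{1}{43}}\right)^{2} = \left(\sqrt{- \frac{127}{86}}\right)^{2} = \left(\frac{i \sqrt{10922}}{86}\right)^{2} = - \frac{127}{86}$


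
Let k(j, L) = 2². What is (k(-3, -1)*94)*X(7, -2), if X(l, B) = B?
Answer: -752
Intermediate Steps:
k(j, L) = 4
(k(-3, -1)*94)*X(7, -2) = (4*94)*(-2) = 376*(-2) = -752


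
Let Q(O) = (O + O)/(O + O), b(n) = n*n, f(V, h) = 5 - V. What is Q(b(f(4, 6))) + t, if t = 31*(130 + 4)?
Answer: 4155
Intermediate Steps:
t = 4154 (t = 31*134 = 4154)
b(n) = n²
Q(O) = 1 (Q(O) = (2*O)/((2*O)) = (2*O)*(1/(2*O)) = 1)
Q(b(f(4, 6))) + t = 1 + 4154 = 4155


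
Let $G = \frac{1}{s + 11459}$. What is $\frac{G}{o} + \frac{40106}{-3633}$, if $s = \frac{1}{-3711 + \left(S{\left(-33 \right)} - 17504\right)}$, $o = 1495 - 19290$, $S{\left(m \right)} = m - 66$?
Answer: $- \frac{58102894271402504}{5263247763283125} \approx -11.039$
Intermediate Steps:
$S{\left(m \right)} = -66 + m$ ($S{\left(m \right)} = m - 66 = -66 + m$)
$o = -17795$ ($o = 1495 - 19290 = -17795$)
$s = - \frac{1}{21314}$ ($s = \frac{1}{-3711 - 17603} = \frac{1}{-21314} = - \frac{1}{21314} \approx -4.6918 \cdot 10^{-5}$)
$G = \frac{21314}{244237125}$ ($G = \frac{1}{- \frac{1}{21314} + 11459} = \frac{1}{\frac{244237125}{21314}} = \frac{21314}{244237125} \approx 8.7268 \cdot 10^{-5}$)
$\frac{G}{o} + \frac{40106}{-3633} = \frac{21314}{244237125 \left(-17795\right)} + \frac{40106}{-3633} = \frac{21314}{244237125} \left(- \frac{1}{17795}\right) + 40106 \left(- \frac{1}{3633}\right) = - \frac{21314}{4346199639375} - \frac{40106}{3633} = - \frac{58102894271402504}{5263247763283125}$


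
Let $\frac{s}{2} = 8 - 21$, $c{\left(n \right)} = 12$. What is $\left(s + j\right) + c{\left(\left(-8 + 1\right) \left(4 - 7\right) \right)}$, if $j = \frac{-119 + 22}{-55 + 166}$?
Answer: $- \frac{1651}{111} \approx -14.874$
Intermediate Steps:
$j = - \frac{97}{111} \approx -0.87387$
$s = -26$ ($s = 2 \left(8 - 21\right) = 2 \left(-13\right) = -26$)
$\left(s + j\right) + c{\left(\left(-8 + 1\right) \left(4 - 7\right) \right)} = \left(-26 - \frac{97}{111}\right) + 12 = - \frac{2983}{111} + 12 = - \frac{1651}{111}$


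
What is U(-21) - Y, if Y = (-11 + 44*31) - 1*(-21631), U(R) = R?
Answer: -23005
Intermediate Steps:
Y = 22984 (Y = (-11 + 1364) + 21631 = 1353 + 21631 = 22984)
U(-21) - Y = -21 - 1*22984 = -21 - 22984 = -23005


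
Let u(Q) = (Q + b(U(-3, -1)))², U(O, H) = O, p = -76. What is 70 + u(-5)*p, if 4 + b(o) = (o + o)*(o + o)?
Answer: -55334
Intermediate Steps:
b(o) = -4 + 4*o² (b(o) = -4 + (o + o)*(o + o) = -4 + (2*o)*(2*o) = -4 + 4*o²)
u(Q) = (32 + Q)² (u(Q) = (Q + (-4 + 4*(-3)²))² = (Q + (-4 + 4*9))² = (Q + (-4 + 36))² = (Q + 32)² = (32 + Q)²)
70 + u(-5)*p = 70 + (32 - 5)²*(-76) = 70 + 27²*(-76) = 70 + 729*(-76) = 70 - 55404 = -55334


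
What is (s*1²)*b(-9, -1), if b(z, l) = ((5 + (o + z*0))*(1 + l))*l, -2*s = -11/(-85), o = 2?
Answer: 0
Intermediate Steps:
s = -11/170 (s = -(-11)/(2*(-85)) = -(-11)*(-1)/(2*85) = -½*11/85 = -11/170 ≈ -0.064706)
b(z, l) = l*(7 + 7*l) (b(z, l) = ((5 + (2 + z*0))*(1 + l))*l = ((5 + (2 + 0))*(1 + l))*l = ((5 + 2)*(1 + l))*l = (7*(1 + l))*l = (7 + 7*l)*l = l*(7 + 7*l))
(s*1²)*b(-9, -1) = (-11/170*1²)*(7*(-1)*(1 - 1)) = (-11/170*1)*(7*(-1)*0) = -11/170*0 = 0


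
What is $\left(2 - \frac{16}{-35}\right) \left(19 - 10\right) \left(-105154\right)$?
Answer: $- \frac{11627028}{5} \approx -2.3254 \cdot 10^{6}$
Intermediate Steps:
$\left(2 - \frac{16}{-35}\right) \left(19 - 10\right) \left(-105154\right) = \left(2 - - \frac{16}{35}\right) \left(19 - 10\right) \left(-105154\right) = \left(2 + \frac{16}{35}\right) 9 \left(-105154\right) = \frac{86}{35} \cdot 9 \left(-105154\right) = \frac{774}{35} \left(-105154\right) = - \frac{11627028}{5}$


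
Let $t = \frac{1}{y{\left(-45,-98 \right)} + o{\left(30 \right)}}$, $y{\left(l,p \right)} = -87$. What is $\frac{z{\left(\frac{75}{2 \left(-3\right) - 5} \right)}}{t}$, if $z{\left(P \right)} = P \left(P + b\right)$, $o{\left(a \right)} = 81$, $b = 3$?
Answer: $- \frac{18900}{121} \approx -156.2$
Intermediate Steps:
$z{\left(P \right)} = P \left(3 + P\right)$ ($z{\left(P \right)} = P \left(P + 3\right) = P \left(3 + P\right)$)
$t = - \frac{1}{6}$ ($t = \frac{1}{-87 + 81} = \frac{1}{-6} = - \frac{1}{6} \approx -0.16667$)
$\frac{z{\left(\frac{75}{2 \left(-3\right) - 5} \right)}}{t} = \frac{\frac{75}{2 \left(-3\right) - 5} \left(3 + \frac{75}{2 \left(-3\right) - 5}\right)}{- \frac{1}{6}} = \frac{75}{-6 - 5} \left(3 + \frac{75}{-6 - 5}\right) \left(-6\right) = \frac{75}{-11} \left(3 + \frac{75}{-11}\right) \left(-6\right) = 75 \left(- \frac{1}{11}\right) \left(3 + 75 \left(- \frac{1}{11}\right)\right) \left(-6\right) = - \frac{75 \left(3 - \frac{75}{11}\right)}{11} \left(-6\right) = \left(- \frac{75}{11}\right) \left(- \frac{42}{11}\right) \left(-6\right) = \frac{3150}{121} \left(-6\right) = - \frac{18900}{121}$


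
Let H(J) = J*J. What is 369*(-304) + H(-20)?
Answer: -111776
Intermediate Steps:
H(J) = J²
369*(-304) + H(-20) = 369*(-304) + (-20)² = -112176 + 400 = -111776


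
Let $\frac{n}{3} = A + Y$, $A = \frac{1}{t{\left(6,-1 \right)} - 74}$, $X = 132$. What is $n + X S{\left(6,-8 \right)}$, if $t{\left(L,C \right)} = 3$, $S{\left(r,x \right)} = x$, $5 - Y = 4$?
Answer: $- \frac{74766}{71} \approx -1053.0$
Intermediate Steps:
$Y = 1$ ($Y = 5 - 4 = 1$)
$A = - \frac{1}{71}$ ($A = \frac{1}{3 - 74} = \frac{1}{-71} = - \frac{1}{71} \approx -0.014085$)
$n = \frac{210}{71}$ ($n = 3 \left(- \frac{1}{71} + 1\right) = 3 \cdot \frac{70}{71} = \frac{210}{71} \approx 2.9577$)
$n + X S{\left(6,-8 \right)} = \frac{210}{71} + 132 \left(-8\right) = \frac{210}{71} - 1056 = - \frac{74766}{71}$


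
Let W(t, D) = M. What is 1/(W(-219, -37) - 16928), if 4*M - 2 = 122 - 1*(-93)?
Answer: -4/67495 ≈ -5.9264e-5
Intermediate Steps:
M = 217/4 (M = 1/2 + (122 - 1*(-93))/4 = 1/2 + (122 + 93)/4 = 1/2 + (1/4)*215 = 1/2 + 215/4 = 217/4 ≈ 54.250)
W(t, D) = 217/4
1/(W(-219, -37) - 16928) = 1/(217/4 - 16928) = 1/(-67495/4) = -4/67495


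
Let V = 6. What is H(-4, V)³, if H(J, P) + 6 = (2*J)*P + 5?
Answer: -117649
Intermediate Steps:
H(J, P) = -1 + 2*J*P (H(J, P) = -6 + ((2*J)*P + 5) = -6 + (2*J*P + 5) = -6 + (5 + 2*J*P) = -1 + 2*J*P)
H(-4, V)³ = (-1 + 2*(-4)*6)³ = (-1 - 48)³ = (-49)³ = -117649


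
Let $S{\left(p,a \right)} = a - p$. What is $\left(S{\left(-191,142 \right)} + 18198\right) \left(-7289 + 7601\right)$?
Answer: $5781672$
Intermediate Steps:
$\left(S{\left(-191,142 \right)} + 18198\right) \left(-7289 + 7601\right) = \left(\left(142 - -191\right) + 18198\right) \left(-7289 + 7601\right) = \left(\left(142 + 191\right) + 18198\right) 312 = \left(333 + 18198\right) 312 = 18531 \cdot 312 = 5781672$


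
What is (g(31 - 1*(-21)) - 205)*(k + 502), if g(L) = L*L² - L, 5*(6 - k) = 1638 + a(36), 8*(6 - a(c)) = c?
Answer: 252772151/10 ≈ 2.5277e+7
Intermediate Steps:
a(c) = 6 - c/8
k = -3219/10 (k = 6 - (1638 + (6 - ⅛*36))/5 = 6 - (1638 + (6 - 9/2))/5 = 6 - (1638 + 3/2)/5 = 6 - ⅕*3279/2 = 6 - 3279/10 = -3219/10 ≈ -321.90)
g(L) = L³ - L
(g(31 - 1*(-21)) - 205)*(k + 502) = (((31 - 1*(-21))³ - (31 - 1*(-21))) - 205)*(-3219/10 + 502) = (((31 + 21)³ - (31 + 21)) - 205)*(1801/10) = ((52³ - 1*52) - 205)*(1801/10) = ((140608 - 52) - 205)*(1801/10) = (140556 - 205)*(1801/10) = 140351*(1801/10) = 252772151/10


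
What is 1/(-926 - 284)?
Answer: -1/1210 ≈ -0.00082645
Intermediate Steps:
1/(-926 - 284) = 1/(-1210) = -1/1210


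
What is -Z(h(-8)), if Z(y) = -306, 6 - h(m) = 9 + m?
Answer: 306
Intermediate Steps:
h(m) = -3 - m (h(m) = 6 - (9 + m) = 6 + (-9 - m) = -3 - m)
-Z(h(-8)) = -1*(-306) = 306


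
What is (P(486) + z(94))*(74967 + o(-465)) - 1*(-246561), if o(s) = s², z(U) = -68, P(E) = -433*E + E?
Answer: -61155897279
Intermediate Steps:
P(E) = -432*E
(P(486) + z(94))*(74967 + o(-465)) - 1*(-246561) = (-432*486 - 68)*(74967 + (-465)²) - 1*(-246561) = (-209952 - 68)*(74967 + 216225) + 246561 = -210020*291192 + 246561 = -61156143840 + 246561 = -61155897279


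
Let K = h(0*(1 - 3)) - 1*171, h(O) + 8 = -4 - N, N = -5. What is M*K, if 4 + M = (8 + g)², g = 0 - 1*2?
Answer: -5696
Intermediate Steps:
h(O) = -7 (h(O) = -8 + (-4 - 1*(-5)) = -8 + (-4 + 5) = -8 + 1 = -7)
K = -178 (K = -7 - 1*171 = -7 - 171 = -178)
g = -2 (g = 0 - 2 = -2)
M = 32 (M = -4 + (8 - 2)² = -4 + 6² = -4 + 36 = 32)
M*K = 32*(-178) = -5696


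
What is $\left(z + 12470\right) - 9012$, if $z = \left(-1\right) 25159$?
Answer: $-21701$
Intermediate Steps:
$z = -25159$
$\left(z + 12470\right) - 9012 = \left(-25159 + 12470\right) - 9012 = -12689 - 9012 = -21701$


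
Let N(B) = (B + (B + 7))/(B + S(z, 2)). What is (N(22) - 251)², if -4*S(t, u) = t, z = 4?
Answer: 3027600/49 ≈ 61788.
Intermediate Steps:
S(t, u) = -t/4
N(B) = (7 + 2*B)/(-1 + B) (N(B) = (B + (B + 7))/(B - ¼*4) = (B + (7 + B))/(B - 1) = (7 + 2*B)/(-1 + B))
(N(22) - 251)² = ((7 + 2*22)/(-1 + 22) - 251)² = ((7 + 44)/21 - 251)² = ((1/21)*51 - 251)² = (17/7 - 251)² = (-1740/7)² = 3027600/49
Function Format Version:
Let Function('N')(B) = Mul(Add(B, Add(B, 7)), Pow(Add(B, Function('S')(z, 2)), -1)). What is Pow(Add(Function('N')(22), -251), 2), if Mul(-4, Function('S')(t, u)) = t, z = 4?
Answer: Rational(3027600, 49) ≈ 61788.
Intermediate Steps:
Function('S')(t, u) = Mul(Rational(-1, 4), t)
Function('N')(B) = Mul(Pow(Add(-1, B), -1), Add(7, Mul(2, B))) (Function('N')(B) = Mul(Add(B, Add(B, 7)), Pow(Add(B, Mul(Rational(-1, 4), 4)), -1)) = Mul(Add(B, Add(7, B)), Pow(Add(B, -1), -1)) = Mul(Add(7, Mul(2, B)), Pow(Add(-1, B), -1)) = Mul(Pow(Add(-1, B), -1), Add(7, Mul(2, B))))
Pow(Add(Function('N')(22), -251), 2) = Pow(Add(Mul(Pow(Add(-1, 22), -1), Add(7, Mul(2, 22))), -251), 2) = Pow(Add(Mul(Pow(21, -1), Add(7, 44)), -251), 2) = Pow(Add(Mul(Rational(1, 21), 51), -251), 2) = Pow(Add(Rational(17, 7), -251), 2) = Pow(Rational(-1740, 7), 2) = Rational(3027600, 49)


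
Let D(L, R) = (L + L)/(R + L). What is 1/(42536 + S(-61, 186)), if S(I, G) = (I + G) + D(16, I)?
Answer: 45/1919713 ≈ 2.3441e-5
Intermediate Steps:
D(L, R) = 2*L/(L + R) (D(L, R) = (2*L)/(L + R) = 2*L/(L + R))
S(I, G) = G + I + 32/(16 + I) (S(I, G) = (I + G) + 2*16/(16 + I) = (G + I) + 32/(16 + I) = G + I + 32/(16 + I))
1/(42536 + S(-61, 186)) = 1/(42536 + (32 + (16 - 61)*(186 - 61))/(16 - 61)) = 1/(42536 + (32 - 45*125)/(-45)) = 1/(42536 - (32 - 5625)/45) = 1/(42536 - 1/45*(-5593)) = 1/(42536 + 5593/45) = 1/(1919713/45) = 45/1919713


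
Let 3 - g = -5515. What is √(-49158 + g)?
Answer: 2*I*√10910 ≈ 208.9*I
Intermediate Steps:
g = 5518 (g = 3 - 1*(-5515) = 3 + 5515 = 5518)
√(-49158 + g) = √(-49158 + 5518) = √(-43640) = 2*I*√10910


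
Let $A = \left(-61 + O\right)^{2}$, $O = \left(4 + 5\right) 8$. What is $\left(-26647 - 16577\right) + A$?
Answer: $-43103$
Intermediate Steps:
$O = 72$ ($O = 9 \cdot 8 = 72$)
$A = 121$ ($A = \left(-61 + 72\right)^{2} = 11^{2} = 121$)
$\left(-26647 - 16577\right) + A = \left(-26647 - 16577\right) + 121 = -43224 + 121 = -43103$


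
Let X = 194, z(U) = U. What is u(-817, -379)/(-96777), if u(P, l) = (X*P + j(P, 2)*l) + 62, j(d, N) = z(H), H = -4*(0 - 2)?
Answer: 161468/96777 ≈ 1.6685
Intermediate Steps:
H = 8 (H = -4*(-2) = 8)
j(d, N) = 8
u(P, l) = 62 + 8*l + 194*P (u(P, l) = (194*P + 8*l) + 62 = (8*l + 194*P) + 62 = 62 + 8*l + 194*P)
u(-817, -379)/(-96777) = (62 + 8*(-379) + 194*(-817))/(-96777) = (62 - 3032 - 158498)*(-1/96777) = -161468*(-1/96777) = 161468/96777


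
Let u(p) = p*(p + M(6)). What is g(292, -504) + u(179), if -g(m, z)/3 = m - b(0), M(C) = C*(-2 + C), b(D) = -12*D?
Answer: 35461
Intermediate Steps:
g(m, z) = -3*m (g(m, z) = -3*(m - (-12)*0) = -3*(m - 1*0) = -3*(m + 0) = -3*m)
u(p) = p*(24 + p) (u(p) = p*(p + 6*(-2 + 6)) = p*(p + 6*4) = p*(p + 24) = p*(24 + p))
g(292, -504) + u(179) = -3*292 + 179*(24 + 179) = -876 + 179*203 = -876 + 36337 = 35461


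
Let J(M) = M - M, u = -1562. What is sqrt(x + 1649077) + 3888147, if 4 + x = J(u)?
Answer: 3888147 + sqrt(1649073) ≈ 3.8894e+6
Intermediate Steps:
J(M) = 0
x = -4 (x = -4 + 0 = -4)
sqrt(x + 1649077) + 3888147 = sqrt(-4 + 1649077) + 3888147 = sqrt(1649073) + 3888147 = 3888147 + sqrt(1649073)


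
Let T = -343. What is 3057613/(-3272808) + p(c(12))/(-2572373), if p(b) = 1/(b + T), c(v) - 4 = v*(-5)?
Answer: -149441101231483/159958775734296 ≈ -0.93425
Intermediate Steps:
c(v) = 4 - 5*v (c(v) = 4 + v*(-5) = 4 - 5*v)
p(b) = 1/(-343 + b) (p(b) = 1/(b - 343) = 1/(-343 + b))
3057613/(-3272808) + p(c(12))/(-2572373) = 3057613/(-3272808) + 1/((-343 + (4 - 5*12))*(-2572373)) = 3057613*(-1/3272808) - 1/2572373/(-343 + (4 - 60)) = -3057613/3272808 - 1/2572373/(-343 - 56) = -3057613/3272808 - 1/2572373/(-399) = -3057613/3272808 - 1/399*(-1/2572373) = -3057613/3272808 + 1/1026376827 = -149441101231483/159958775734296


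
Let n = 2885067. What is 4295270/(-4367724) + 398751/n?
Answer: -591694856687/700065354306 ≈ -0.84520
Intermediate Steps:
4295270/(-4367724) + 398751/n = 4295270/(-4367724) + 398751/2885067 = 4295270*(-1/4367724) + 398751*(1/2885067) = -2147635/2183862 + 132917/961689 = -591694856687/700065354306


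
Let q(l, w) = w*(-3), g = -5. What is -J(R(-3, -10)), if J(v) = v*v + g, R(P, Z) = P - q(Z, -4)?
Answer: -220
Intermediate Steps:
q(l, w) = -3*w
R(P, Z) = -12 + P (R(P, Z) = P - (-3)*(-4) = P - 1*12 = P - 12 = -12 + P)
J(v) = -5 + v² (J(v) = v*v - 5 = v² - 5 = -5 + v²)
-J(R(-3, -10)) = -(-5 + (-12 - 3)²) = -(-5 + (-15)²) = -(-5 + 225) = -1*220 = -220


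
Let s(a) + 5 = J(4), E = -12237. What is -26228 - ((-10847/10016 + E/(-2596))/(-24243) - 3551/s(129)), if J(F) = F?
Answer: -4692837128900303/157588809312 ≈ -29779.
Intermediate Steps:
s(a) = -1 (s(a) = -5 + 4 = -1)
-26228 - ((-10847/10016 + E/(-2596))/(-24243) - 3551/s(129)) = -26228 - ((-10847/10016 - 12237/(-2596))/(-24243) - 3551/(-1)) = -26228 - ((-10847*1/10016 - 12237*(-1/2596))*(-1/24243) - 3551*(-1)) = -26228 - ((-10847/10016 + 12237/2596)*(-1/24243) + 3551) = -26228 - ((23601745/6500384)*(-1/24243) + 3551) = -26228 - (-23601745/157588809312 + 3551) = -26228 - 1*559597838265167/157588809312 = -26228 - 559597838265167/157588809312 = -4692837128900303/157588809312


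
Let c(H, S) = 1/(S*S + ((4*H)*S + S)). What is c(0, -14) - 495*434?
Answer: -39099059/182 ≈ -2.1483e+5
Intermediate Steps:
c(H, S) = 1/(S + S² + 4*H*S) (c(H, S) = 1/(S² + (4*H*S + S)) = 1/(S² + (S + 4*H*S)) = 1/(S + S² + 4*H*S))
c(0, -14) - 495*434 = 1/((-14)*(1 - 14 + 4*0)) - 495*434 = -1/(14*(1 - 14 + 0)) - 214830 = -1/14/(-13) - 214830 = -1/14*(-1/13) - 214830 = 1/182 - 214830 = -39099059/182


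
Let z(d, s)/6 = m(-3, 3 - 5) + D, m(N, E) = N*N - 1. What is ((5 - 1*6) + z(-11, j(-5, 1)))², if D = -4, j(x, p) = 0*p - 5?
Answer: 529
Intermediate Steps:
j(x, p) = -5 (j(x, p) = 0 - 5 = -5)
m(N, E) = -1 + N² (m(N, E) = N² - 1 = -1 + N²)
z(d, s) = 24 (z(d, s) = 6*((-1 + (-3)²) - 4) = 6*((-1 + 9) - 4) = 6*(8 - 4) = 6*4 = 24)
((5 - 1*6) + z(-11, j(-5, 1)))² = ((5 - 1*6) + 24)² = ((5 - 6) + 24)² = (-1 + 24)² = 23² = 529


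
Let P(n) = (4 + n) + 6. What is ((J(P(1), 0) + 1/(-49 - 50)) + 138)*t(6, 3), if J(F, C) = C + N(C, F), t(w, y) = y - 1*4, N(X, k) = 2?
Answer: -13859/99 ≈ -139.99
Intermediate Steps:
t(w, y) = -4 + y (t(w, y) = y - 4 = -4 + y)
P(n) = 10 + n
J(F, C) = 2 + C (J(F, C) = C + 2 = 2 + C)
((J(P(1), 0) + 1/(-49 - 50)) + 138)*t(6, 3) = (((2 + 0) + 1/(-49 - 50)) + 138)*(-4 + 3) = ((2 + 1/(-99)) + 138)*(-1) = ((2 - 1/99) + 138)*(-1) = (197/99 + 138)*(-1) = (13859/99)*(-1) = -13859/99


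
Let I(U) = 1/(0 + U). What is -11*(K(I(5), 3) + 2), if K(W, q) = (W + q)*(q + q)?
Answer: -1166/5 ≈ -233.20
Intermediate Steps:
I(U) = 1/U
K(W, q) = 2*q*(W + q) (K(W, q) = (W + q)*(2*q) = 2*q*(W + q))
-11*(K(I(5), 3) + 2) = -11*(2*3*(1/5 + 3) + 2) = -11*(2*3*(⅕ + 3) + 2) = -11*(2*3*(16/5) + 2) = -11*(96/5 + 2) = -11*106/5 = -1166/5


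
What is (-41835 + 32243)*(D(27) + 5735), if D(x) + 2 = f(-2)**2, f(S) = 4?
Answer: -55144408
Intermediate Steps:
D(x) = 14 (D(x) = -2 + 4**2 = -2 + 16 = 14)
(-41835 + 32243)*(D(27) + 5735) = (-41835 + 32243)*(14 + 5735) = -9592*5749 = -55144408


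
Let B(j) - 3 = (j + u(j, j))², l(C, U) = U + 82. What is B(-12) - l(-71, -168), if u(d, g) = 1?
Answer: 210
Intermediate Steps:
l(C, U) = 82 + U
B(j) = 3 + (1 + j)² (B(j) = 3 + (j + 1)² = 3 + (1 + j)²)
B(-12) - l(-71, -168) = (3 + (1 - 12)²) - (82 - 168) = (3 + (-11)²) - 1*(-86) = (3 + 121) + 86 = 124 + 86 = 210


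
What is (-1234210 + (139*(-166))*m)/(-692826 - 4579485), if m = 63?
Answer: 244352/479301 ≈ 0.50981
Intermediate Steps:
(-1234210 + (139*(-166))*m)/(-692826 - 4579485) = (-1234210 + (139*(-166))*63)/(-692826 - 4579485) = (-1234210 - 23074*63)/(-5272311) = (-1234210 - 1453662)*(-1/5272311) = -2687872*(-1/5272311) = 244352/479301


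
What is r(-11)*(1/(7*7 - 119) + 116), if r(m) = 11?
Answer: 89309/70 ≈ 1275.8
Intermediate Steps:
r(-11)*(1/(7*7 - 119) + 116) = 11*(1/(7*7 - 119) + 116) = 11*(1/(49 - 119) + 116) = 11*(1/(-70) + 116) = 11*(-1/70 + 116) = 11*(8119/70) = 89309/70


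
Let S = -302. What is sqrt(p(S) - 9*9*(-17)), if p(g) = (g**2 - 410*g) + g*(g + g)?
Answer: sqrt(398809) ≈ 631.51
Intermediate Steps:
p(g) = -410*g + 3*g**2 (p(g) = (g**2 - 410*g) + g*(2*g) = (g**2 - 410*g) + 2*g**2 = -410*g + 3*g**2)
sqrt(p(S) - 9*9*(-17)) = sqrt(-302*(-410 + 3*(-302)) - 9*9*(-17)) = sqrt(-302*(-410 - 906) - 81*(-17)) = sqrt(-302*(-1316) + 1377) = sqrt(397432 + 1377) = sqrt(398809)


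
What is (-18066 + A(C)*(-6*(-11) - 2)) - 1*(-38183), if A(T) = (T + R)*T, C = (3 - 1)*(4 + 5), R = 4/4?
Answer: 42005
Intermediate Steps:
R = 1 (R = 4*(¼) = 1)
C = 18 (C = 2*9 = 18)
A(T) = T*(1 + T) (A(T) = (T + 1)*T = (1 + T)*T = T*(1 + T))
(-18066 + A(C)*(-6*(-11) - 2)) - 1*(-38183) = (-18066 + (18*(1 + 18))*(-6*(-11) - 2)) - 1*(-38183) = (-18066 + (18*19)*(66 - 2)) + 38183 = (-18066 + 342*64) + 38183 = (-18066 + 21888) + 38183 = 3822 + 38183 = 42005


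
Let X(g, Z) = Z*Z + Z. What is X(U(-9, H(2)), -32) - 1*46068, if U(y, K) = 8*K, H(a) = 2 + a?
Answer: -45076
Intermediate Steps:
X(g, Z) = Z + Z² (X(g, Z) = Z² + Z = Z + Z²)
X(U(-9, H(2)), -32) - 1*46068 = -32*(1 - 32) - 1*46068 = -32*(-31) - 46068 = 992 - 46068 = -45076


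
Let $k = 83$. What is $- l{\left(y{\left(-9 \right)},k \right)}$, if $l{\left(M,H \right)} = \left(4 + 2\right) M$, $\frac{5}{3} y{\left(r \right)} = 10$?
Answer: $-36$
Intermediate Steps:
$y{\left(r \right)} = 6$ ($y{\left(r \right)} = \frac{3}{5} \cdot 10 = 6$)
$l{\left(M,H \right)} = 6 M$
$- l{\left(y{\left(-9 \right)},k \right)} = - 6 \cdot 6 = \left(-1\right) 36 = -36$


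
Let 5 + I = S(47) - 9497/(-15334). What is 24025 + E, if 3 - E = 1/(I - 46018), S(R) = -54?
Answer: 16976628305522/706535221 ≈ 24028.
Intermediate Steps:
I = -895209/15334 (I = -5 + (-54 - 9497/(-15334)) = -5 + (-54 - 9497*(-1)/15334) = -5 + (-54 - 1*(-9497/15334)) = -5 + (-54 + 9497/15334) = -5 - 818539/15334 = -895209/15334 ≈ -58.381)
E = 2119620997/706535221 (E = 3 - 1/(-895209/15334 - 46018) = 3 - 1/(-706535221/15334) = 3 - 1*(-15334/706535221) = 3 + 15334/706535221 = 2119620997/706535221 ≈ 3.0000)
24025 + E = 24025 + 2119620997/706535221 = 16976628305522/706535221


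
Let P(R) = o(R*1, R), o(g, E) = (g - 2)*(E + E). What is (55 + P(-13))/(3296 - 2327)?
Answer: 445/969 ≈ 0.45924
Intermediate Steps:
o(g, E) = 2*E*(-2 + g) (o(g, E) = (-2 + g)*(2*E) = 2*E*(-2 + g))
P(R) = 2*R*(-2 + R) (P(R) = 2*R*(-2 + R*1) = 2*R*(-2 + R))
(55 + P(-13))/(3296 - 2327) = (55 + 2*(-13)*(-2 - 13))/(3296 - 2327) = (55 + 2*(-13)*(-15))/969 = (55 + 390)*(1/969) = 445*(1/969) = 445/969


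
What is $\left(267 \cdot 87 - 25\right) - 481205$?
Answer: $-458001$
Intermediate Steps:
$\left(267 \cdot 87 - 25\right) - 481205 = \left(23229 - 25\right) - 481205 = 23204 - 481205 = -458001$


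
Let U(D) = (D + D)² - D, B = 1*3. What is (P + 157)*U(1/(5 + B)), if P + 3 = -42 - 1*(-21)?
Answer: -133/16 ≈ -8.3125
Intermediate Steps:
B = 3
U(D) = -D + 4*D² (U(D) = (2*D)² - D = 4*D² - D = -D + 4*D²)
P = -24 (P = -3 + (-42 - 1*(-21)) = -3 + (-42 + 21) = -3 - 21 = -24)
(P + 157)*U(1/(5 + B)) = (-24 + 157)*((-1 + 4/(5 + 3))/(5 + 3)) = 133*((-1 + 4/8)/8) = 133*((-1 + 4*(⅛))/8) = 133*((-1 + ½)/8) = 133*((⅛)*(-½)) = 133*(-1/16) = -133/16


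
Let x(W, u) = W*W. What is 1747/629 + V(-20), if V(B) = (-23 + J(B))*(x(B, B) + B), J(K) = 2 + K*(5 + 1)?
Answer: -33700073/629 ≈ -53577.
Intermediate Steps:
x(W, u) = W²
J(K) = 2 + 6*K (J(K) = 2 + K*6 = 2 + 6*K)
V(B) = (-21 + 6*B)*(B + B²) (V(B) = (-23 + (2 + 6*B))*(B² + B) = (-21 + 6*B)*(B + B²))
1747/629 + V(-20) = 1747/629 + 3*(-20)*(-7 - 5*(-20) + 2*(-20)²) = 1747*(1/629) + 3*(-20)*(-7 + 100 + 2*400) = 1747/629 + 3*(-20)*(-7 + 100 + 800) = 1747/629 + 3*(-20)*893 = 1747/629 - 53580 = -33700073/629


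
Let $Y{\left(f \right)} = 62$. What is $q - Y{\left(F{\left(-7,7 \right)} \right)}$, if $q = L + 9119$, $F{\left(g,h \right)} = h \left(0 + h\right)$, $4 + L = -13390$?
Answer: $-4337$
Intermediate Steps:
$L = -13394$ ($L = -4 - 13390 = -13394$)
$F{\left(g,h \right)} = h^{2}$ ($F{\left(g,h \right)} = h h = h^{2}$)
$q = -4275$ ($q = -13394 + 9119 = -4275$)
$q - Y{\left(F{\left(-7,7 \right)} \right)} = -4275 - 62 = -4337$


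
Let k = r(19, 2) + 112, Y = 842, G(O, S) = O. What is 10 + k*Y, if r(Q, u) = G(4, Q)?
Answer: 97682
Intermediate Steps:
r(Q, u) = 4
k = 116 (k = 4 + 112 = 116)
10 + k*Y = 10 + 116*842 = 10 + 97672 = 97682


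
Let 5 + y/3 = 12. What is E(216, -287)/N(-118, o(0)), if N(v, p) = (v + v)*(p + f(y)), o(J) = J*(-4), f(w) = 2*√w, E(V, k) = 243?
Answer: -81*√21/3304 ≈ -0.11235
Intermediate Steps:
y = 21 (y = -15 + 3*12 = -15 + 36 = 21)
o(J) = -4*J
N(v, p) = 2*v*(p + 2*√21) (N(v, p) = (v + v)*(p + 2*√21) = (2*v)*(p + 2*√21) = 2*v*(p + 2*√21))
E(216, -287)/N(-118, o(0)) = 243/((2*(-118)*(-4*0 + 2*√21))) = 243/((2*(-118)*(0 + 2*√21))) = 243/((2*(-118)*(2*√21))) = 243/((-472*√21)) = 243*(-√21/9912) = -81*√21/3304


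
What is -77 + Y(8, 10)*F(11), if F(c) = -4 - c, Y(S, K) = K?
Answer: -227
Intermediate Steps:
-77 + Y(8, 10)*F(11) = -77 + 10*(-4 - 1*11) = -77 + 10*(-4 - 11) = -77 + 10*(-15) = -77 - 150 = -227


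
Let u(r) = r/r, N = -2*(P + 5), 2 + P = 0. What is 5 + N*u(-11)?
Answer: -1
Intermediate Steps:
P = -2 (P = -2 + 0 = -2)
N = -6 (N = -2*(-2 + 5) = -2*3 = -6)
u(r) = 1
5 + N*u(-11) = 5 - 6*1 = 5 - 6 = -1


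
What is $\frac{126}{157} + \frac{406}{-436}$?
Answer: $- \frac{4403}{34226} \approx -0.12864$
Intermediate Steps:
$\frac{126}{157} + \frac{406}{-436} = 126 \cdot \frac{1}{157} + 406 \left(- \frac{1}{436}\right) = \frac{126}{157} - \frac{203}{218} = - \frac{4403}{34226}$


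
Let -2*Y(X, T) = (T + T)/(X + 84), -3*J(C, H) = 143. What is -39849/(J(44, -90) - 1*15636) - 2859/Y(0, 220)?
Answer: 2831470074/2587805 ≈ 1094.2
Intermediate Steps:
J(C, H) = -143/3 (J(C, H) = -⅓*143 = -143/3)
Y(X, T) = -T/(84 + X) (Y(X, T) = -(T + T)/(2*(X + 84)) = -2*T/(2*(84 + X)) = -T/(84 + X))
-39849/(J(44, -90) - 1*15636) - 2859/Y(0, 220) = -39849/(-143/3 - 1*15636) - 2859/((-1*220/(84 + 0))) = -39849/(-143/3 - 15636) - 2859/((-1*220/84)) = -39849/(-47051/3) - 2859/((-1*220*1/84)) = -39849*(-3/47051) - 2859/(-55/21) = 119547/47051 - 2859*(-21/55) = 119547/47051 + 60039/55 = 2831470074/2587805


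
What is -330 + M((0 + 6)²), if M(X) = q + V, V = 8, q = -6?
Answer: -328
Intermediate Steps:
M(X) = 2 (M(X) = -6 + 8 = 2)
-330 + M((0 + 6)²) = -330 + 2 = -328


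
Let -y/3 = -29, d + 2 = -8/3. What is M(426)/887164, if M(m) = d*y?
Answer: -203/443582 ≈ -0.00045764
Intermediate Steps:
d = -14/3 (d = -2 - 8/3 = -14/3 ≈ -4.6667)
y = 87 (y = -3*(-29) = 87)
M(m) = -406 (M(m) = -14/3*87 = -406)
M(426)/887164 = -406/887164 = -406*1/887164 = -203/443582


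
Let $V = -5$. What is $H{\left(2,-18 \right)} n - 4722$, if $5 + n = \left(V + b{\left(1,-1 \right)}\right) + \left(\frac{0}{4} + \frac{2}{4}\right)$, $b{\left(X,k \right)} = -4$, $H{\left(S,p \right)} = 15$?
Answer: $- \frac{9849}{2} \approx -4924.5$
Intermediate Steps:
$n = - \frac{27}{2}$ ($n = -5 + \left(\left(-5 - 4\right) + \left(\frac{0}{4} + \frac{2}{4}\right)\right) = -5 + \left(-9 + \left(0 \cdot \frac{1}{4} + 2 \cdot \frac{1}{4}\right)\right) = -5 + \left(-9 + \left(0 + \frac{1}{2}\right)\right) = -5 + \left(-9 + \frac{1}{2}\right) = -5 - \frac{17}{2} = - \frac{27}{2} \approx -13.5$)
$H{\left(2,-18 \right)} n - 4722 = 15 \left(- \frac{27}{2}\right) - 4722 = - \frac{405}{2} - 4722 = - \frac{9849}{2}$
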